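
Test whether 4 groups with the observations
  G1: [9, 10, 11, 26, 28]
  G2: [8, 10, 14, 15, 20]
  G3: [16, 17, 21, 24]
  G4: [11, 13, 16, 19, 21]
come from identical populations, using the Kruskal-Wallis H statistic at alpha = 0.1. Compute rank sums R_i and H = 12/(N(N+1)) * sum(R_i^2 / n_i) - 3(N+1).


Step 1: Combine all N = 19 observations and assign midranks.
sorted (value, group, rank): (8,G2,1), (9,G1,2), (10,G1,3.5), (10,G2,3.5), (11,G1,5.5), (11,G4,5.5), (13,G4,7), (14,G2,8), (15,G2,9), (16,G3,10.5), (16,G4,10.5), (17,G3,12), (19,G4,13), (20,G2,14), (21,G3,15.5), (21,G4,15.5), (24,G3,17), (26,G1,18), (28,G1,19)
Step 2: Sum ranks within each group.
R_1 = 48 (n_1 = 5)
R_2 = 35.5 (n_2 = 5)
R_3 = 55 (n_3 = 4)
R_4 = 51.5 (n_4 = 5)
Step 3: H = 12/(N(N+1)) * sum(R_i^2/n_i) - 3(N+1)
     = 12/(19*20) * (48^2/5 + 35.5^2/5 + 55^2/4 + 51.5^2/5) - 3*20
     = 0.031579 * 1999.55 - 60
     = 3.143684.
Step 4: Ties present; correction factor C = 1 - 24/(19^3 - 19) = 0.996491. Corrected H = 3.143684 / 0.996491 = 3.154754.
Step 5: Under H0, H ~ chi^2(3); p-value = 0.368375.
Step 6: alpha = 0.1. fail to reject H0.

H = 3.1548, df = 3, p = 0.368375, fail to reject H0.


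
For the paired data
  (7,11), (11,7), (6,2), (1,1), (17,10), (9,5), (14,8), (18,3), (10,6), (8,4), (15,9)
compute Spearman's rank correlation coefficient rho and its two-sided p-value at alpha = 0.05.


Step 1: Rank x and y separately (midranks; no ties here).
rank(x): 7->3, 11->7, 6->2, 1->1, 17->10, 9->5, 14->8, 18->11, 10->6, 8->4, 15->9
rank(y): 11->11, 7->7, 2->2, 1->1, 10->10, 5->5, 8->8, 3->3, 6->6, 4->4, 9->9
Step 2: d_i = R_x(i) - R_y(i); compute d_i^2.
  (3-11)^2=64, (7-7)^2=0, (2-2)^2=0, (1-1)^2=0, (10-10)^2=0, (5-5)^2=0, (8-8)^2=0, (11-3)^2=64, (6-6)^2=0, (4-4)^2=0, (9-9)^2=0
sum(d^2) = 128.
Step 3: rho = 1 - 6*128 / (11*(11^2 - 1)) = 1 - 768/1320 = 0.418182.
Step 4: Under H0, t = rho * sqrt((n-2)/(1-rho^2)) = 1.3811 ~ t(9).
Step 5: Two-sided p-value from the t-distribution with 9 df = 0.200570.
Step 6: alpha = 0.05. fail to reject H0.

rho = 0.4182, p = 0.200570, fail to reject H0 at alpha = 0.05.


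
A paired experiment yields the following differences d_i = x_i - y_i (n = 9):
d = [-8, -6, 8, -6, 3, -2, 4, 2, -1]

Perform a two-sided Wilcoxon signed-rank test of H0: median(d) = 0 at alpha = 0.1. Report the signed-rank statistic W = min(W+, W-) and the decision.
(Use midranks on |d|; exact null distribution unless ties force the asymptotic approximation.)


Step 1: Drop any zero differences (none here) and take |d_i|.
|d| = [8, 6, 8, 6, 3, 2, 4, 2, 1]
Step 2: Midrank |d_i| (ties get averaged ranks).
ranks: |8|->8.5, |6|->6.5, |8|->8.5, |6|->6.5, |3|->4, |2|->2.5, |4|->5, |2|->2.5, |1|->1
Step 3: Attach original signs; sum ranks with positive sign and with negative sign.
W+ = 8.5 + 4 + 5 + 2.5 = 20
W- = 8.5 + 6.5 + 6.5 + 2.5 + 1 = 25
(Check: W+ + W- = 45 should equal n(n+1)/2 = 45.)
Step 4: Test statistic W = min(W+, W-) = 20.
Step 5: Ties in |d|, so use the tie-corrected normal approximation.
        E[W] = n(n+1)/4 = 9*10/4 = 22.5.
        Tie groups: |d|=2 (t=2), |d|=6 (t=2), |d|=8 (t=2); sum(t^3 - t) = 18.
        Var[W] = n(n+1)(2n+1)/24 - sum(t^3-t)/48 = 1710/24 - 18/48 = 70.875.
        z = (W - E[W]) / sqrt(Var[W]) = (20 - 22.5) / 8.4187 = -0.2970.
        Two-sided p = 2*Phi(z) = 0.766499.
Step 6: alpha = 0.1. fail to reject H0.

W+ = 20, W- = 25, W = min = 20, p = 0.766499, fail to reject H0.


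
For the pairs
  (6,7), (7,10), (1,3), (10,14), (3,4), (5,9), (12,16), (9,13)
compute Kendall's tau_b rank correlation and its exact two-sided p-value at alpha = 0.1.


Step 1: Enumerate the 28 unordered pairs (i,j) with i<j and classify each by sign(x_j-x_i) * sign(y_j-y_i).
  (1,2):dx=+1,dy=+3->C; (1,3):dx=-5,dy=-4->C; (1,4):dx=+4,dy=+7->C; (1,5):dx=-3,dy=-3->C
  (1,6):dx=-1,dy=+2->D; (1,7):dx=+6,dy=+9->C; (1,8):dx=+3,dy=+6->C; (2,3):dx=-6,dy=-7->C
  (2,4):dx=+3,dy=+4->C; (2,5):dx=-4,dy=-6->C; (2,6):dx=-2,dy=-1->C; (2,7):dx=+5,dy=+6->C
  (2,8):dx=+2,dy=+3->C; (3,4):dx=+9,dy=+11->C; (3,5):dx=+2,dy=+1->C; (3,6):dx=+4,dy=+6->C
  (3,7):dx=+11,dy=+13->C; (3,8):dx=+8,dy=+10->C; (4,5):dx=-7,dy=-10->C; (4,6):dx=-5,dy=-5->C
  (4,7):dx=+2,dy=+2->C; (4,8):dx=-1,dy=-1->C; (5,6):dx=+2,dy=+5->C; (5,7):dx=+9,dy=+12->C
  (5,8):dx=+6,dy=+9->C; (6,7):dx=+7,dy=+7->C; (6,8):dx=+4,dy=+4->C; (7,8):dx=-3,dy=-3->C
Step 2: C = 27, D = 1, total pairs = 28.
Step 3: tau = (C - D)/(n(n-1)/2) = (27 - 1)/28 = 0.928571.
Step 4: Exact two-sided p-value (enumerate n! = 40320 permutations of y under H0): p = 0.000397.
Step 5: alpha = 0.1. reject H0.

tau_b = 0.9286 (C=27, D=1), p = 0.000397, reject H0.


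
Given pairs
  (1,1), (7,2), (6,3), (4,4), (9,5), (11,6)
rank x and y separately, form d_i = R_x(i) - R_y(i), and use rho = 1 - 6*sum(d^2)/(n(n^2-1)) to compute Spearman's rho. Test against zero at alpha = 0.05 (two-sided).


Step 1: Rank x and y separately (midranks; no ties here).
rank(x): 1->1, 7->4, 6->3, 4->2, 9->5, 11->6
rank(y): 1->1, 2->2, 3->3, 4->4, 5->5, 6->6
Step 2: d_i = R_x(i) - R_y(i); compute d_i^2.
  (1-1)^2=0, (4-2)^2=4, (3-3)^2=0, (2-4)^2=4, (5-5)^2=0, (6-6)^2=0
sum(d^2) = 8.
Step 3: rho = 1 - 6*8 / (6*(6^2 - 1)) = 1 - 48/210 = 0.771429.
Step 4: Under H0, t = rho * sqrt((n-2)/(1-rho^2)) = 2.4247 ~ t(4).
Step 5: Two-sided p-value from the t-distribution with 4 df = 0.072397.
Step 6: alpha = 0.05. fail to reject H0.

rho = 0.7714, p = 0.072397, fail to reject H0 at alpha = 0.05.


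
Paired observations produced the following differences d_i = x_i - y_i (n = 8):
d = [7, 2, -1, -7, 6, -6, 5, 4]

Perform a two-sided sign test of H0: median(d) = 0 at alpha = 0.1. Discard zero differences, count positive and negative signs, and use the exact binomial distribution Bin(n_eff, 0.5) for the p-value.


Step 1: Discard zero differences. Original n = 8; n_eff = number of nonzero differences = 8.
Nonzero differences (with sign): +7, +2, -1, -7, +6, -6, +5, +4
Step 2: Count signs: positive = 5, negative = 3.
Step 3: Under H0: P(positive) = 0.5, so the number of positives S ~ Bin(8, 0.5).
Step 4: Two-sided exact p-value = sum of Bin(8,0.5) probabilities at or below the observed probability = 0.726562.
Step 5: alpha = 0.1. fail to reject H0.

n_eff = 8, pos = 5, neg = 3, p = 0.726562, fail to reject H0.


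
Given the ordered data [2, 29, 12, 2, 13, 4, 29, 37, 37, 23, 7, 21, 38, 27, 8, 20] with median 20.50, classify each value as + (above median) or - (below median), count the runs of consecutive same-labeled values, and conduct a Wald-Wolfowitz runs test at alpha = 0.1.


Step 1: Compute median = 20.50; label A = above, B = below.
Labels in order: BABBBBAAAABAAABB  (n_A = 8, n_B = 8)
Step 2: Count runs R = 7.
Step 3: Under H0 (random ordering), E[R] = 2*n_A*n_B/(n_A+n_B) + 1 = 2*8*8/16 + 1 = 9.0000.
        Var[R] = 2*n_A*n_B*(2*n_A*n_B - n_A - n_B) / ((n_A+n_B)^2 * (n_A+n_B-1)) = 14336/3840 = 3.7333.
        SD[R] = 1.9322.
Step 4: Continuity-corrected z = (R + 0.5 - E[R]) / SD[R] = (7 + 0.5 - 9.0000) / 1.9322 = -0.7763.
Step 5: Two-sided p-value via normal approximation = 2*(1 - Phi(|z|)) = 0.437558.
Step 6: alpha = 0.1. fail to reject H0.

R = 7, z = -0.7763, p = 0.437558, fail to reject H0.


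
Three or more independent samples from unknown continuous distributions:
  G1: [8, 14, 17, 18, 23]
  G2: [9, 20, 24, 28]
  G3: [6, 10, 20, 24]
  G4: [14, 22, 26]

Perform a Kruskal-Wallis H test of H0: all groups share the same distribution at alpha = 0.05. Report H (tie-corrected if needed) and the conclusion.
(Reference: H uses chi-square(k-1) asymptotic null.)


Step 1: Combine all N = 16 observations and assign midranks.
sorted (value, group, rank): (6,G3,1), (8,G1,2), (9,G2,3), (10,G3,4), (14,G1,5.5), (14,G4,5.5), (17,G1,7), (18,G1,8), (20,G2,9.5), (20,G3,9.5), (22,G4,11), (23,G1,12), (24,G2,13.5), (24,G3,13.5), (26,G4,15), (28,G2,16)
Step 2: Sum ranks within each group.
R_1 = 34.5 (n_1 = 5)
R_2 = 42 (n_2 = 4)
R_3 = 28 (n_3 = 4)
R_4 = 31.5 (n_4 = 3)
Step 3: H = 12/(N(N+1)) * sum(R_i^2/n_i) - 3(N+1)
     = 12/(16*17) * (34.5^2/5 + 42^2/4 + 28^2/4 + 31.5^2/3) - 3*17
     = 0.044118 * 1205.8 - 51
     = 2.197059.
Step 4: Ties present; correction factor C = 1 - 18/(16^3 - 16) = 0.995588. Corrected H = 2.197059 / 0.995588 = 2.206795.
Step 5: Under H0, H ~ chi^2(3); p-value = 0.530611.
Step 6: alpha = 0.05. fail to reject H0.

H = 2.2068, df = 3, p = 0.530611, fail to reject H0.


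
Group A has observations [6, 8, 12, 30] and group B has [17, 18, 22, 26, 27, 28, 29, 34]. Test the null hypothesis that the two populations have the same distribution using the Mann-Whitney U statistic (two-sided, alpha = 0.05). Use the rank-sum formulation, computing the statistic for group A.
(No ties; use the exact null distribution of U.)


Step 1: Combine and sort all 12 observations; assign midranks.
sorted (value, group): (6,X), (8,X), (12,X), (17,Y), (18,Y), (22,Y), (26,Y), (27,Y), (28,Y), (29,Y), (30,X), (34,Y)
ranks: 6->1, 8->2, 12->3, 17->4, 18->5, 22->6, 26->7, 27->8, 28->9, 29->10, 30->11, 34->12
Step 2: Rank sum for X: R1 = 1 + 2 + 3 + 11 = 17.
Step 3: U_X = R1 - n1(n1+1)/2 = 17 - 4*5/2 = 17 - 10 = 7.
       U_Y = n1*n2 - U_X = 32 - 7 = 25.
Step 4: No ties, so the exact null distribution of U (based on enumerating the C(12,4) = 495 equally likely rank assignments) gives the two-sided p-value.
Step 5: p-value = 0.153535; compare to alpha = 0.05. fail to reject H0.

U_X = 7, p = 0.153535, fail to reject H0 at alpha = 0.05.


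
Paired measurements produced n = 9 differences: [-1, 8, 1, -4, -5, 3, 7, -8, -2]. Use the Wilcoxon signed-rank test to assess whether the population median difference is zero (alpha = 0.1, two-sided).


Step 1: Drop any zero differences (none here) and take |d_i|.
|d| = [1, 8, 1, 4, 5, 3, 7, 8, 2]
Step 2: Midrank |d_i| (ties get averaged ranks).
ranks: |1|->1.5, |8|->8.5, |1|->1.5, |4|->5, |5|->6, |3|->4, |7|->7, |8|->8.5, |2|->3
Step 3: Attach original signs; sum ranks with positive sign and with negative sign.
W+ = 8.5 + 1.5 + 4 + 7 = 21
W- = 1.5 + 5 + 6 + 8.5 + 3 = 24
(Check: W+ + W- = 45 should equal n(n+1)/2 = 45.)
Step 4: Test statistic W = min(W+, W-) = 21.
Step 5: Ties in |d|, so use the tie-corrected normal approximation.
        E[W] = n(n+1)/4 = 9*10/4 = 22.5.
        Tie groups: |d|=1 (t=2), |d|=8 (t=2); sum(t^3 - t) = 12.
        Var[W] = n(n+1)(2n+1)/24 - sum(t^3-t)/48 = 1710/24 - 12/48 = 71.
        z = (W - E[W]) / sqrt(Var[W]) = (21 - 22.5) / 8.4261 = -0.1780.
        Two-sided p = 2*Phi(z) = 0.858709.
Step 6: alpha = 0.1. fail to reject H0.

W+ = 21, W- = 24, W = min = 21, p = 0.858709, fail to reject H0.


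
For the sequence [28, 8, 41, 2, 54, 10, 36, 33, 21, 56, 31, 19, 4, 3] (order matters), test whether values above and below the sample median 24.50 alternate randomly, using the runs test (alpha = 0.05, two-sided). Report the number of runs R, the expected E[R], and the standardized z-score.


Step 1: Compute median = 24.50; label A = above, B = below.
Labels in order: ABABABAABAABBB  (n_A = 7, n_B = 7)
Step 2: Count runs R = 10.
Step 3: Under H0 (random ordering), E[R] = 2*n_A*n_B/(n_A+n_B) + 1 = 2*7*7/14 + 1 = 8.0000.
        Var[R] = 2*n_A*n_B*(2*n_A*n_B - n_A - n_B) / ((n_A+n_B)^2 * (n_A+n_B-1)) = 8232/2548 = 3.2308.
        SD[R] = 1.7974.
Step 4: Continuity-corrected z = (R - 0.5 - E[R]) / SD[R] = (10 - 0.5 - 8.0000) / 1.7974 = 0.8345.
Step 5: Two-sided p-value via normal approximation = 2*(1 - Phi(|z|)) = 0.403986.
Step 6: alpha = 0.05. fail to reject H0.

R = 10, z = 0.8345, p = 0.403986, fail to reject H0.


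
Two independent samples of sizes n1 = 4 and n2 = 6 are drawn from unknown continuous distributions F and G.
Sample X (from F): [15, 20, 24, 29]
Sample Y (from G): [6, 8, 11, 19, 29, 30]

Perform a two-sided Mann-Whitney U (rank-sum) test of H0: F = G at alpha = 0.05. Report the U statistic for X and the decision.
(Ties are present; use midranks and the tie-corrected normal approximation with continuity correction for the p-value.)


Step 1: Combine and sort all 10 observations; assign midranks.
sorted (value, group): (6,Y), (8,Y), (11,Y), (15,X), (19,Y), (20,X), (24,X), (29,X), (29,Y), (30,Y)
ranks: 6->1, 8->2, 11->3, 15->4, 19->5, 20->6, 24->7, 29->8.5, 29->8.5, 30->10
Step 2: Rank sum for X: R1 = 4 + 6 + 7 + 8.5 = 25.5.
Step 3: U_X = R1 - n1(n1+1)/2 = 25.5 - 4*5/2 = 25.5 - 10 = 15.5.
       U_Y = n1*n2 - U_X = 24 - 15.5 = 8.5.
Step 4: Ties are present, so use the tie-corrected normal approximation (with continuity correction) for the p-value.
Step 5: p-value = 0.521166; compare to alpha = 0.05. fail to reject H0.

U_X = 15.5, p = 0.521166, fail to reject H0 at alpha = 0.05.


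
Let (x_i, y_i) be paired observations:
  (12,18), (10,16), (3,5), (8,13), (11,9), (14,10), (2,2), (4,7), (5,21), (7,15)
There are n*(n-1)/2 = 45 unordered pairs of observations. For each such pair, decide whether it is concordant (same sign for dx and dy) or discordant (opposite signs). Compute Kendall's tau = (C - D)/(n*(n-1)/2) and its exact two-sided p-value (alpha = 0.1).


Step 1: Enumerate the 45 unordered pairs (i,j) with i<j and classify each by sign(x_j-x_i) * sign(y_j-y_i).
  (1,2):dx=-2,dy=-2->C; (1,3):dx=-9,dy=-13->C; (1,4):dx=-4,dy=-5->C; (1,5):dx=-1,dy=-9->C
  (1,6):dx=+2,dy=-8->D; (1,7):dx=-10,dy=-16->C; (1,8):dx=-8,dy=-11->C; (1,9):dx=-7,dy=+3->D
  (1,10):dx=-5,dy=-3->C; (2,3):dx=-7,dy=-11->C; (2,4):dx=-2,dy=-3->C; (2,5):dx=+1,dy=-7->D
  (2,6):dx=+4,dy=-6->D; (2,7):dx=-8,dy=-14->C; (2,8):dx=-6,dy=-9->C; (2,9):dx=-5,dy=+5->D
  (2,10):dx=-3,dy=-1->C; (3,4):dx=+5,dy=+8->C; (3,5):dx=+8,dy=+4->C; (3,6):dx=+11,dy=+5->C
  (3,7):dx=-1,dy=-3->C; (3,8):dx=+1,dy=+2->C; (3,9):dx=+2,dy=+16->C; (3,10):dx=+4,dy=+10->C
  (4,5):dx=+3,dy=-4->D; (4,6):dx=+6,dy=-3->D; (4,7):dx=-6,dy=-11->C; (4,8):dx=-4,dy=-6->C
  (4,9):dx=-3,dy=+8->D; (4,10):dx=-1,dy=+2->D; (5,6):dx=+3,dy=+1->C; (5,7):dx=-9,dy=-7->C
  (5,8):dx=-7,dy=-2->C; (5,9):dx=-6,dy=+12->D; (5,10):dx=-4,dy=+6->D; (6,7):dx=-12,dy=-8->C
  (6,8):dx=-10,dy=-3->C; (6,9):dx=-9,dy=+11->D; (6,10):dx=-7,dy=+5->D; (7,8):dx=+2,dy=+5->C
  (7,9):dx=+3,dy=+19->C; (7,10):dx=+5,dy=+13->C; (8,9):dx=+1,dy=+14->C; (8,10):dx=+3,dy=+8->C
  (9,10):dx=+2,dy=-6->D
Step 2: C = 31, D = 14, total pairs = 45.
Step 3: tau = (C - D)/(n(n-1)/2) = (31 - 14)/45 = 0.377778.
Step 4: Exact two-sided p-value (enumerate n! = 3628800 permutations of y under H0): p = 0.155742.
Step 5: alpha = 0.1. fail to reject H0.

tau_b = 0.3778 (C=31, D=14), p = 0.155742, fail to reject H0.


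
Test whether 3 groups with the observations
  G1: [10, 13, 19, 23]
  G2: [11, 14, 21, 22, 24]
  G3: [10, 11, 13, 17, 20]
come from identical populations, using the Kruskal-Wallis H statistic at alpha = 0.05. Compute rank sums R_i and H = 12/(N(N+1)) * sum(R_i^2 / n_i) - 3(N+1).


Step 1: Combine all N = 14 observations and assign midranks.
sorted (value, group, rank): (10,G1,1.5), (10,G3,1.5), (11,G2,3.5), (11,G3,3.5), (13,G1,5.5), (13,G3,5.5), (14,G2,7), (17,G3,8), (19,G1,9), (20,G3,10), (21,G2,11), (22,G2,12), (23,G1,13), (24,G2,14)
Step 2: Sum ranks within each group.
R_1 = 29 (n_1 = 4)
R_2 = 47.5 (n_2 = 5)
R_3 = 28.5 (n_3 = 5)
Step 3: H = 12/(N(N+1)) * sum(R_i^2/n_i) - 3(N+1)
     = 12/(14*15) * (29^2/4 + 47.5^2/5 + 28.5^2/5) - 3*15
     = 0.057143 * 823.95 - 45
     = 2.082857.
Step 4: Ties present; correction factor C = 1 - 18/(14^3 - 14) = 0.993407. Corrected H = 2.082857 / 0.993407 = 2.096681.
Step 5: Under H0, H ~ chi^2(2); p-value = 0.350519.
Step 6: alpha = 0.05. fail to reject H0.

H = 2.0967, df = 2, p = 0.350519, fail to reject H0.


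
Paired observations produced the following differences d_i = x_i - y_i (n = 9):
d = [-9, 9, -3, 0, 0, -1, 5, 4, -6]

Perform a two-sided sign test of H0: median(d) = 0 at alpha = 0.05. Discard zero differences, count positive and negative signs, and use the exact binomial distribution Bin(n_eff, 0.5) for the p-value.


Step 1: Discard zero differences. Original n = 9; n_eff = number of nonzero differences = 7.
Nonzero differences (with sign): -9, +9, -3, -1, +5, +4, -6
Step 2: Count signs: positive = 3, negative = 4.
Step 3: Under H0: P(positive) = 0.5, so the number of positives S ~ Bin(7, 0.5).
Step 4: Two-sided exact p-value = sum of Bin(7,0.5) probabilities at or below the observed probability = 1.000000.
Step 5: alpha = 0.05. fail to reject H0.

n_eff = 7, pos = 3, neg = 4, p = 1.000000, fail to reject H0.


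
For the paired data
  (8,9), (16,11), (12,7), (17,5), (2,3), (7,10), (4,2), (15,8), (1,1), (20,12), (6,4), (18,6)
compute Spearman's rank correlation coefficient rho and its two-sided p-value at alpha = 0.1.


Step 1: Rank x and y separately (midranks; no ties here).
rank(x): 8->6, 16->9, 12->7, 17->10, 2->2, 7->5, 4->3, 15->8, 1->1, 20->12, 6->4, 18->11
rank(y): 9->9, 11->11, 7->7, 5->5, 3->3, 10->10, 2->2, 8->8, 1->1, 12->12, 4->4, 6->6
Step 2: d_i = R_x(i) - R_y(i); compute d_i^2.
  (6-9)^2=9, (9-11)^2=4, (7-7)^2=0, (10-5)^2=25, (2-3)^2=1, (5-10)^2=25, (3-2)^2=1, (8-8)^2=0, (1-1)^2=0, (12-12)^2=0, (4-4)^2=0, (11-6)^2=25
sum(d^2) = 90.
Step 3: rho = 1 - 6*90 / (12*(12^2 - 1)) = 1 - 540/1716 = 0.685315.
Step 4: Under H0, t = rho * sqrt((n-2)/(1-rho^2)) = 2.9759 ~ t(10).
Step 5: Two-sided p-value from the t-distribution with 10 df = 0.013906.
Step 6: alpha = 0.1. reject H0.

rho = 0.6853, p = 0.013906, reject H0 at alpha = 0.1.


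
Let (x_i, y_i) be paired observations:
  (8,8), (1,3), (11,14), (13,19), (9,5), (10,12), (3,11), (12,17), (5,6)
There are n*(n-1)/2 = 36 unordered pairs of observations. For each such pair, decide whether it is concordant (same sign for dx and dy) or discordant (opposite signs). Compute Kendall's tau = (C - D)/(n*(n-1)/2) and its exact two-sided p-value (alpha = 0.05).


Step 1: Enumerate the 36 unordered pairs (i,j) with i<j and classify each by sign(x_j-x_i) * sign(y_j-y_i).
  (1,2):dx=-7,dy=-5->C; (1,3):dx=+3,dy=+6->C; (1,4):dx=+5,dy=+11->C; (1,5):dx=+1,dy=-3->D
  (1,6):dx=+2,dy=+4->C; (1,7):dx=-5,dy=+3->D; (1,8):dx=+4,dy=+9->C; (1,9):dx=-3,dy=-2->C
  (2,3):dx=+10,dy=+11->C; (2,4):dx=+12,dy=+16->C; (2,5):dx=+8,dy=+2->C; (2,6):dx=+9,dy=+9->C
  (2,7):dx=+2,dy=+8->C; (2,8):dx=+11,dy=+14->C; (2,9):dx=+4,dy=+3->C; (3,4):dx=+2,dy=+5->C
  (3,5):dx=-2,dy=-9->C; (3,6):dx=-1,dy=-2->C; (3,7):dx=-8,dy=-3->C; (3,8):dx=+1,dy=+3->C
  (3,9):dx=-6,dy=-8->C; (4,5):dx=-4,dy=-14->C; (4,6):dx=-3,dy=-7->C; (4,7):dx=-10,dy=-8->C
  (4,8):dx=-1,dy=-2->C; (4,9):dx=-8,dy=-13->C; (5,6):dx=+1,dy=+7->C; (5,7):dx=-6,dy=+6->D
  (5,8):dx=+3,dy=+12->C; (5,9):dx=-4,dy=+1->D; (6,7):dx=-7,dy=-1->C; (6,8):dx=+2,dy=+5->C
  (6,9):dx=-5,dy=-6->C; (7,8):dx=+9,dy=+6->C; (7,9):dx=+2,dy=-5->D; (8,9):dx=-7,dy=-11->C
Step 2: C = 31, D = 5, total pairs = 36.
Step 3: tau = (C - D)/(n(n-1)/2) = (31 - 5)/36 = 0.722222.
Step 4: Exact two-sided p-value (enumerate n! = 362880 permutations of y under H0): p = 0.005886.
Step 5: alpha = 0.05. reject H0.

tau_b = 0.7222 (C=31, D=5), p = 0.005886, reject H0.


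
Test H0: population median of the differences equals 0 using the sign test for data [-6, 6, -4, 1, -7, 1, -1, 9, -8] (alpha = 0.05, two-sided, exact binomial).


Step 1: Discard zero differences. Original n = 9; n_eff = number of nonzero differences = 9.
Nonzero differences (with sign): -6, +6, -4, +1, -7, +1, -1, +9, -8
Step 2: Count signs: positive = 4, negative = 5.
Step 3: Under H0: P(positive) = 0.5, so the number of positives S ~ Bin(9, 0.5).
Step 4: Two-sided exact p-value = sum of Bin(9,0.5) probabilities at or below the observed probability = 1.000000.
Step 5: alpha = 0.05. fail to reject H0.

n_eff = 9, pos = 4, neg = 5, p = 1.000000, fail to reject H0.


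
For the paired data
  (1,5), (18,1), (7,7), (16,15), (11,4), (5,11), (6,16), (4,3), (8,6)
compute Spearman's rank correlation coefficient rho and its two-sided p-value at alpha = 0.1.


Step 1: Rank x and y separately (midranks; no ties here).
rank(x): 1->1, 18->9, 7->5, 16->8, 11->7, 5->3, 6->4, 4->2, 8->6
rank(y): 5->4, 1->1, 7->6, 15->8, 4->3, 11->7, 16->9, 3->2, 6->5
Step 2: d_i = R_x(i) - R_y(i); compute d_i^2.
  (1-4)^2=9, (9-1)^2=64, (5-6)^2=1, (8-8)^2=0, (7-3)^2=16, (3-7)^2=16, (4-9)^2=25, (2-2)^2=0, (6-5)^2=1
sum(d^2) = 132.
Step 3: rho = 1 - 6*132 / (9*(9^2 - 1)) = 1 - 792/720 = -0.100000.
Step 4: Under H0, t = rho * sqrt((n-2)/(1-rho^2)) = -0.2659 ~ t(7).
Step 5: Two-sided p-value from the t-distribution with 7 df = 0.797972.
Step 6: alpha = 0.1. fail to reject H0.

rho = -0.1000, p = 0.797972, fail to reject H0 at alpha = 0.1.


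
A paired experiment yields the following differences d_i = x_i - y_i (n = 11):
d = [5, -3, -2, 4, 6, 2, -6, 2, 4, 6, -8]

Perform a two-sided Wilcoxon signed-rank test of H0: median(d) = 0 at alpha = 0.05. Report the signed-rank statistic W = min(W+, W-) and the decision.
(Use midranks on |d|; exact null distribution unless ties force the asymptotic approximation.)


Step 1: Drop any zero differences (none here) and take |d_i|.
|d| = [5, 3, 2, 4, 6, 2, 6, 2, 4, 6, 8]
Step 2: Midrank |d_i| (ties get averaged ranks).
ranks: |5|->7, |3|->4, |2|->2, |4|->5.5, |6|->9, |2|->2, |6|->9, |2|->2, |4|->5.5, |6|->9, |8|->11
Step 3: Attach original signs; sum ranks with positive sign and with negative sign.
W+ = 7 + 5.5 + 9 + 2 + 2 + 5.5 + 9 = 40
W- = 4 + 2 + 9 + 11 = 26
(Check: W+ + W- = 66 should equal n(n+1)/2 = 66.)
Step 4: Test statistic W = min(W+, W-) = 26.
Step 5: Ties in |d|, so use the tie-corrected normal approximation.
        E[W] = n(n+1)/4 = 11*12/4 = 33.
        Tie groups: |d|=2 (t=3), |d|=4 (t=2), |d|=6 (t=3); sum(t^3 - t) = 54.
        Var[W] = n(n+1)(2n+1)/24 - sum(t^3-t)/48 = 3036/24 - 54/48 = 125.375.
        z = (W - E[W]) / sqrt(Var[W]) = (26 - 33) / 11.1971 = -0.6252.
        Two-sided p = 2*Phi(z) = 0.531865.
Step 6: alpha = 0.05. fail to reject H0.

W+ = 40, W- = 26, W = min = 26, p = 0.531865, fail to reject H0.


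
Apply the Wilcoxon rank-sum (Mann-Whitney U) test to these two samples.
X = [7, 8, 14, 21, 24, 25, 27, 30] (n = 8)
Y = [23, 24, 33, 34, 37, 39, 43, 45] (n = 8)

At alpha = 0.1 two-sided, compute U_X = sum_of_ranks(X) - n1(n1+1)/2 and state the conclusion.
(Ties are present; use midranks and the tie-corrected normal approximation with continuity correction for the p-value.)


Step 1: Combine and sort all 16 observations; assign midranks.
sorted (value, group): (7,X), (8,X), (14,X), (21,X), (23,Y), (24,X), (24,Y), (25,X), (27,X), (30,X), (33,Y), (34,Y), (37,Y), (39,Y), (43,Y), (45,Y)
ranks: 7->1, 8->2, 14->3, 21->4, 23->5, 24->6.5, 24->6.5, 25->8, 27->9, 30->10, 33->11, 34->12, 37->13, 39->14, 43->15, 45->16
Step 2: Rank sum for X: R1 = 1 + 2 + 3 + 4 + 6.5 + 8 + 9 + 10 = 43.5.
Step 3: U_X = R1 - n1(n1+1)/2 = 43.5 - 8*9/2 = 43.5 - 36 = 7.5.
       U_Y = n1*n2 - U_X = 64 - 7.5 = 56.5.
Step 4: Ties are present, so use the tie-corrected normal approximation (with continuity correction) for the p-value.
Step 5: p-value = 0.011657; compare to alpha = 0.1. reject H0.

U_X = 7.5, p = 0.011657, reject H0 at alpha = 0.1.


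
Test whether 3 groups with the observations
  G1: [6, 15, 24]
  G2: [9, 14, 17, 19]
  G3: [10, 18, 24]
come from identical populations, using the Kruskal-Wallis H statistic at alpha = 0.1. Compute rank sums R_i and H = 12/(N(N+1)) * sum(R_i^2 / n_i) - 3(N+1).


Step 1: Combine all N = 10 observations and assign midranks.
sorted (value, group, rank): (6,G1,1), (9,G2,2), (10,G3,3), (14,G2,4), (15,G1,5), (17,G2,6), (18,G3,7), (19,G2,8), (24,G1,9.5), (24,G3,9.5)
Step 2: Sum ranks within each group.
R_1 = 15.5 (n_1 = 3)
R_2 = 20 (n_2 = 4)
R_3 = 19.5 (n_3 = 3)
Step 3: H = 12/(N(N+1)) * sum(R_i^2/n_i) - 3(N+1)
     = 12/(10*11) * (15.5^2/3 + 20^2/4 + 19.5^2/3) - 3*11
     = 0.109091 * 306.833 - 33
     = 0.472727.
Step 4: Ties present; correction factor C = 1 - 6/(10^3 - 10) = 0.993939. Corrected H = 0.472727 / 0.993939 = 0.475610.
Step 5: Under H0, H ~ chi^2(2); p-value = 0.788357.
Step 6: alpha = 0.1. fail to reject H0.

H = 0.4756, df = 2, p = 0.788357, fail to reject H0.


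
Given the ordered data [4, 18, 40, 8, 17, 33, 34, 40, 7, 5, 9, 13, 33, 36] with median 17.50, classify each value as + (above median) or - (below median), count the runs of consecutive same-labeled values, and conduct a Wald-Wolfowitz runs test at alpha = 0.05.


Step 1: Compute median = 17.50; label A = above, B = below.
Labels in order: BAABBAAABBBBAA  (n_A = 7, n_B = 7)
Step 2: Count runs R = 6.
Step 3: Under H0 (random ordering), E[R] = 2*n_A*n_B/(n_A+n_B) + 1 = 2*7*7/14 + 1 = 8.0000.
        Var[R] = 2*n_A*n_B*(2*n_A*n_B - n_A - n_B) / ((n_A+n_B)^2 * (n_A+n_B-1)) = 8232/2548 = 3.2308.
        SD[R] = 1.7974.
Step 4: Continuity-corrected z = (R + 0.5 - E[R]) / SD[R] = (6 + 0.5 - 8.0000) / 1.7974 = -0.8345.
Step 5: Two-sided p-value via normal approximation = 2*(1 - Phi(|z|)) = 0.403986.
Step 6: alpha = 0.05. fail to reject H0.

R = 6, z = -0.8345, p = 0.403986, fail to reject H0.


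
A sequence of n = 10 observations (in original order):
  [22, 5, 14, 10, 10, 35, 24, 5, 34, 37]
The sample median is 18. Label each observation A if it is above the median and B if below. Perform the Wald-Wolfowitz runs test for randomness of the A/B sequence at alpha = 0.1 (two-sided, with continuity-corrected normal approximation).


Step 1: Compute median = 18; label A = above, B = below.
Labels in order: ABBBBAABAA  (n_A = 5, n_B = 5)
Step 2: Count runs R = 5.
Step 3: Under H0 (random ordering), E[R] = 2*n_A*n_B/(n_A+n_B) + 1 = 2*5*5/10 + 1 = 6.0000.
        Var[R] = 2*n_A*n_B*(2*n_A*n_B - n_A - n_B) / ((n_A+n_B)^2 * (n_A+n_B-1)) = 2000/900 = 2.2222.
        SD[R] = 1.4907.
Step 4: Continuity-corrected z = (R + 0.5 - E[R]) / SD[R] = (5 + 0.5 - 6.0000) / 1.4907 = -0.3354.
Step 5: Two-sided p-value via normal approximation = 2*(1 - Phi(|z|)) = 0.737316.
Step 6: alpha = 0.1. fail to reject H0.

R = 5, z = -0.3354, p = 0.737316, fail to reject H0.


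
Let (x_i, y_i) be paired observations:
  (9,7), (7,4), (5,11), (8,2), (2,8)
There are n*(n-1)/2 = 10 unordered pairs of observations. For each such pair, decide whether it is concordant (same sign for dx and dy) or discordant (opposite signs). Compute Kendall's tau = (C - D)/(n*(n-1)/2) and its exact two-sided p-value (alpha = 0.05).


Step 1: Enumerate the 10 unordered pairs (i,j) with i<j and classify each by sign(x_j-x_i) * sign(y_j-y_i).
  (1,2):dx=-2,dy=-3->C; (1,3):dx=-4,dy=+4->D; (1,4):dx=-1,dy=-5->C; (1,5):dx=-7,dy=+1->D
  (2,3):dx=-2,dy=+7->D; (2,4):dx=+1,dy=-2->D; (2,5):dx=-5,dy=+4->D; (3,4):dx=+3,dy=-9->D
  (3,5):dx=-3,dy=-3->C; (4,5):dx=-6,dy=+6->D
Step 2: C = 3, D = 7, total pairs = 10.
Step 3: tau = (C - D)/(n(n-1)/2) = (3 - 7)/10 = -0.400000.
Step 4: Exact two-sided p-value (enumerate n! = 120 permutations of y under H0): p = 0.483333.
Step 5: alpha = 0.05. fail to reject H0.

tau_b = -0.4000 (C=3, D=7), p = 0.483333, fail to reject H0.


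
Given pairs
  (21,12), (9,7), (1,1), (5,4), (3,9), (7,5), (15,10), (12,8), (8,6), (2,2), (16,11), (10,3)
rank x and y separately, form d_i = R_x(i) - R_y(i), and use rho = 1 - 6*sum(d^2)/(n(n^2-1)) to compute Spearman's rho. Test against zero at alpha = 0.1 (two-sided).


Step 1: Rank x and y separately (midranks; no ties here).
rank(x): 21->12, 9->7, 1->1, 5->4, 3->3, 7->5, 15->10, 12->9, 8->6, 2->2, 16->11, 10->8
rank(y): 12->12, 7->7, 1->1, 4->4, 9->9, 5->5, 10->10, 8->8, 6->6, 2->2, 11->11, 3->3
Step 2: d_i = R_x(i) - R_y(i); compute d_i^2.
  (12-12)^2=0, (7-7)^2=0, (1-1)^2=0, (4-4)^2=0, (3-9)^2=36, (5-5)^2=0, (10-10)^2=0, (9-8)^2=1, (6-6)^2=0, (2-2)^2=0, (11-11)^2=0, (8-3)^2=25
sum(d^2) = 62.
Step 3: rho = 1 - 6*62 / (12*(12^2 - 1)) = 1 - 372/1716 = 0.783217.
Step 4: Under H0, t = rho * sqrt((n-2)/(1-rho^2)) = 3.9835 ~ t(10).
Step 5: Two-sided p-value from the t-distribution with 10 df = 0.002586.
Step 6: alpha = 0.1. reject H0.

rho = 0.7832, p = 0.002586, reject H0 at alpha = 0.1.


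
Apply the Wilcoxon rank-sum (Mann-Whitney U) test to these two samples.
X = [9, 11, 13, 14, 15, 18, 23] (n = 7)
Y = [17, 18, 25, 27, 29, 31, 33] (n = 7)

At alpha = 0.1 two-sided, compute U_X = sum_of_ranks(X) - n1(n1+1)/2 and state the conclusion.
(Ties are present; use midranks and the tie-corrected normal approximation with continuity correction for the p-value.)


Step 1: Combine and sort all 14 observations; assign midranks.
sorted (value, group): (9,X), (11,X), (13,X), (14,X), (15,X), (17,Y), (18,X), (18,Y), (23,X), (25,Y), (27,Y), (29,Y), (31,Y), (33,Y)
ranks: 9->1, 11->2, 13->3, 14->4, 15->5, 17->6, 18->7.5, 18->7.5, 23->9, 25->10, 27->11, 29->12, 31->13, 33->14
Step 2: Rank sum for X: R1 = 1 + 2 + 3 + 4 + 5 + 7.5 + 9 = 31.5.
Step 3: U_X = R1 - n1(n1+1)/2 = 31.5 - 7*8/2 = 31.5 - 28 = 3.5.
       U_Y = n1*n2 - U_X = 49 - 3.5 = 45.5.
Step 4: Ties are present, so use the tie-corrected normal approximation (with continuity correction) for the p-value.
Step 5: p-value = 0.008734; compare to alpha = 0.1. reject H0.

U_X = 3.5, p = 0.008734, reject H0 at alpha = 0.1.


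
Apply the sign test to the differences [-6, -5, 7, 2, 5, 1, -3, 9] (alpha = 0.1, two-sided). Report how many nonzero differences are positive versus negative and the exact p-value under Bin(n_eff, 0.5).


Step 1: Discard zero differences. Original n = 8; n_eff = number of nonzero differences = 8.
Nonzero differences (with sign): -6, -5, +7, +2, +5, +1, -3, +9
Step 2: Count signs: positive = 5, negative = 3.
Step 3: Under H0: P(positive) = 0.5, so the number of positives S ~ Bin(8, 0.5).
Step 4: Two-sided exact p-value = sum of Bin(8,0.5) probabilities at or below the observed probability = 0.726562.
Step 5: alpha = 0.1. fail to reject H0.

n_eff = 8, pos = 5, neg = 3, p = 0.726562, fail to reject H0.


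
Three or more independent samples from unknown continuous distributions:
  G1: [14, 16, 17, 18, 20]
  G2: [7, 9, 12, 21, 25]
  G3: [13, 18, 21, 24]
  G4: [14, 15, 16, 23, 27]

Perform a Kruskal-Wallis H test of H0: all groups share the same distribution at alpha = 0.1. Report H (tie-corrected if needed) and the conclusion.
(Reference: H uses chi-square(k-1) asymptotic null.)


Step 1: Combine all N = 19 observations and assign midranks.
sorted (value, group, rank): (7,G2,1), (9,G2,2), (12,G2,3), (13,G3,4), (14,G1,5.5), (14,G4,5.5), (15,G4,7), (16,G1,8.5), (16,G4,8.5), (17,G1,10), (18,G1,11.5), (18,G3,11.5), (20,G1,13), (21,G2,14.5), (21,G3,14.5), (23,G4,16), (24,G3,17), (25,G2,18), (27,G4,19)
Step 2: Sum ranks within each group.
R_1 = 48.5 (n_1 = 5)
R_2 = 38.5 (n_2 = 5)
R_3 = 47 (n_3 = 4)
R_4 = 56 (n_4 = 5)
Step 3: H = 12/(N(N+1)) * sum(R_i^2/n_i) - 3(N+1)
     = 12/(19*20) * (48.5^2/5 + 38.5^2/5 + 47^2/4 + 56^2/5) - 3*20
     = 0.031579 * 1946.35 - 60
     = 1.463684.
Step 4: Ties present; correction factor C = 1 - 24/(19^3 - 19) = 0.996491. Corrected H = 1.463684 / 0.996491 = 1.468838.
Step 5: Under H0, H ~ chi^2(3); p-value = 0.689481.
Step 6: alpha = 0.1. fail to reject H0.

H = 1.4688, df = 3, p = 0.689481, fail to reject H0.


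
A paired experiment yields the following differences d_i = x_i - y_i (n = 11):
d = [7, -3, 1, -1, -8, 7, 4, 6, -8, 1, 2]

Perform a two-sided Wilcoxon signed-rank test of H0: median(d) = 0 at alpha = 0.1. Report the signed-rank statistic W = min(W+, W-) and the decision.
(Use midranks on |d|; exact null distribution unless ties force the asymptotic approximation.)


Step 1: Drop any zero differences (none here) and take |d_i|.
|d| = [7, 3, 1, 1, 8, 7, 4, 6, 8, 1, 2]
Step 2: Midrank |d_i| (ties get averaged ranks).
ranks: |7|->8.5, |3|->5, |1|->2, |1|->2, |8|->10.5, |7|->8.5, |4|->6, |6|->7, |8|->10.5, |1|->2, |2|->4
Step 3: Attach original signs; sum ranks with positive sign and with negative sign.
W+ = 8.5 + 2 + 8.5 + 6 + 7 + 2 + 4 = 38
W- = 5 + 2 + 10.5 + 10.5 = 28
(Check: W+ + W- = 66 should equal n(n+1)/2 = 66.)
Step 4: Test statistic W = min(W+, W-) = 28.
Step 5: Ties in |d|, so use the tie-corrected normal approximation.
        E[W] = n(n+1)/4 = 11*12/4 = 33.
        Tie groups: |d|=1 (t=3), |d|=7 (t=2), |d|=8 (t=2); sum(t^3 - t) = 36.
        Var[W] = n(n+1)(2n+1)/24 - sum(t^3-t)/48 = 3036/24 - 36/48 = 125.75.
        z = (W - E[W]) / sqrt(Var[W]) = (28 - 33) / 11.2138 = -0.4459.
        Two-sided p = 2*Phi(z) = 0.655685.
Step 6: alpha = 0.1. fail to reject H0.

W+ = 38, W- = 28, W = min = 28, p = 0.655685, fail to reject H0.


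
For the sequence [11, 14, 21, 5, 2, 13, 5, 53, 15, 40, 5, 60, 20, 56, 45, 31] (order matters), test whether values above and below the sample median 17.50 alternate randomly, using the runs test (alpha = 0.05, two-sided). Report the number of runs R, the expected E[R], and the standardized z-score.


Step 1: Compute median = 17.50; label A = above, B = below.
Labels in order: BBABBBBABABAAAAA  (n_A = 8, n_B = 8)
Step 2: Count runs R = 8.
Step 3: Under H0 (random ordering), E[R] = 2*n_A*n_B/(n_A+n_B) + 1 = 2*8*8/16 + 1 = 9.0000.
        Var[R] = 2*n_A*n_B*(2*n_A*n_B - n_A - n_B) / ((n_A+n_B)^2 * (n_A+n_B-1)) = 14336/3840 = 3.7333.
        SD[R] = 1.9322.
Step 4: Continuity-corrected z = (R + 0.5 - E[R]) / SD[R] = (8 + 0.5 - 9.0000) / 1.9322 = -0.2588.
Step 5: Two-sided p-value via normal approximation = 2*(1 - Phi(|z|)) = 0.795809.
Step 6: alpha = 0.05. fail to reject H0.

R = 8, z = -0.2588, p = 0.795809, fail to reject H0.


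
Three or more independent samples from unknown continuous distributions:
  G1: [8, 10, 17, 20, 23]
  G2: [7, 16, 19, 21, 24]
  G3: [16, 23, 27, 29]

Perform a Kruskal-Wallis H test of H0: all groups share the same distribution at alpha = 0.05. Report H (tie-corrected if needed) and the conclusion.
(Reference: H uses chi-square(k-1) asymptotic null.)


Step 1: Combine all N = 14 observations and assign midranks.
sorted (value, group, rank): (7,G2,1), (8,G1,2), (10,G1,3), (16,G2,4.5), (16,G3,4.5), (17,G1,6), (19,G2,7), (20,G1,8), (21,G2,9), (23,G1,10.5), (23,G3,10.5), (24,G2,12), (27,G3,13), (29,G3,14)
Step 2: Sum ranks within each group.
R_1 = 29.5 (n_1 = 5)
R_2 = 33.5 (n_2 = 5)
R_3 = 42 (n_3 = 4)
Step 3: H = 12/(N(N+1)) * sum(R_i^2/n_i) - 3(N+1)
     = 12/(14*15) * (29.5^2/5 + 33.5^2/5 + 42^2/4) - 3*15
     = 0.057143 * 839.5 - 45
     = 2.971429.
Step 4: Ties present; correction factor C = 1 - 12/(14^3 - 14) = 0.995604. Corrected H = 2.971429 / 0.995604 = 2.984547.
Step 5: Under H0, H ~ chi^2(2); p-value = 0.224861.
Step 6: alpha = 0.05. fail to reject H0.

H = 2.9845, df = 2, p = 0.224861, fail to reject H0.


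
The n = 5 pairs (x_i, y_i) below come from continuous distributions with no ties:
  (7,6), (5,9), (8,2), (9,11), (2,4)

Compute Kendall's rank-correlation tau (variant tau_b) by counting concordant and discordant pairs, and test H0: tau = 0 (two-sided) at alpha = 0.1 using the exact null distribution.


Step 1: Enumerate the 10 unordered pairs (i,j) with i<j and classify each by sign(x_j-x_i) * sign(y_j-y_i).
  (1,2):dx=-2,dy=+3->D; (1,3):dx=+1,dy=-4->D; (1,4):dx=+2,dy=+5->C; (1,5):dx=-5,dy=-2->C
  (2,3):dx=+3,dy=-7->D; (2,4):dx=+4,dy=+2->C; (2,5):dx=-3,dy=-5->C; (3,4):dx=+1,dy=+9->C
  (3,5):dx=-6,dy=+2->D; (4,5):dx=-7,dy=-7->C
Step 2: C = 6, D = 4, total pairs = 10.
Step 3: tau = (C - D)/(n(n-1)/2) = (6 - 4)/10 = 0.200000.
Step 4: Exact two-sided p-value (enumerate n! = 120 permutations of y under H0): p = 0.816667.
Step 5: alpha = 0.1. fail to reject H0.

tau_b = 0.2000 (C=6, D=4), p = 0.816667, fail to reject H0.


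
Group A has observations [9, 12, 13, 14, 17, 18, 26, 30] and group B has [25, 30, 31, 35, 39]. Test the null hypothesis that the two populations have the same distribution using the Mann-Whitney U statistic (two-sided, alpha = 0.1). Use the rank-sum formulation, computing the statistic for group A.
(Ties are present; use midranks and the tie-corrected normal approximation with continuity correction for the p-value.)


Step 1: Combine and sort all 13 observations; assign midranks.
sorted (value, group): (9,X), (12,X), (13,X), (14,X), (17,X), (18,X), (25,Y), (26,X), (30,X), (30,Y), (31,Y), (35,Y), (39,Y)
ranks: 9->1, 12->2, 13->3, 14->4, 17->5, 18->6, 25->7, 26->8, 30->9.5, 30->9.5, 31->11, 35->12, 39->13
Step 2: Rank sum for X: R1 = 1 + 2 + 3 + 4 + 5 + 6 + 8 + 9.5 = 38.5.
Step 3: U_X = R1 - n1(n1+1)/2 = 38.5 - 8*9/2 = 38.5 - 36 = 2.5.
       U_Y = n1*n2 - U_X = 40 - 2.5 = 37.5.
Step 4: Ties are present, so use the tie-corrected normal approximation (with continuity correction) for the p-value.
Step 5: p-value = 0.012704; compare to alpha = 0.1. reject H0.

U_X = 2.5, p = 0.012704, reject H0 at alpha = 0.1.


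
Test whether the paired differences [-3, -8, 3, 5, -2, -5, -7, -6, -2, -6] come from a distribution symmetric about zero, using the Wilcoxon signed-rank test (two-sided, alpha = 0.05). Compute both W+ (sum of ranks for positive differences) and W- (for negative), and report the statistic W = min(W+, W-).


Step 1: Drop any zero differences (none here) and take |d_i|.
|d| = [3, 8, 3, 5, 2, 5, 7, 6, 2, 6]
Step 2: Midrank |d_i| (ties get averaged ranks).
ranks: |3|->3.5, |8|->10, |3|->3.5, |5|->5.5, |2|->1.5, |5|->5.5, |7|->9, |6|->7.5, |2|->1.5, |6|->7.5
Step 3: Attach original signs; sum ranks with positive sign and with negative sign.
W+ = 3.5 + 5.5 = 9
W- = 3.5 + 10 + 1.5 + 5.5 + 9 + 7.5 + 1.5 + 7.5 = 46
(Check: W+ + W- = 55 should equal n(n+1)/2 = 55.)
Step 4: Test statistic W = min(W+, W-) = 9.
Step 5: Ties in |d|, so use the tie-corrected normal approximation.
        E[W] = n(n+1)/4 = 10*11/4 = 27.5.
        Tie groups: |d|=2 (t=2), |d|=3 (t=2), |d|=5 (t=2), |d|=6 (t=2); sum(t^3 - t) = 24.
        Var[W] = n(n+1)(2n+1)/24 - sum(t^3-t)/48 = 2310/24 - 24/48 = 95.75.
        z = (W - E[W]) / sqrt(Var[W]) = (9 - 27.5) / 9.7852 = -1.8906.
        Two-sided p = 2*Phi(z) = 0.058676.
Step 6: alpha = 0.05. fail to reject H0.

W+ = 9, W- = 46, W = min = 9, p = 0.058676, fail to reject H0.


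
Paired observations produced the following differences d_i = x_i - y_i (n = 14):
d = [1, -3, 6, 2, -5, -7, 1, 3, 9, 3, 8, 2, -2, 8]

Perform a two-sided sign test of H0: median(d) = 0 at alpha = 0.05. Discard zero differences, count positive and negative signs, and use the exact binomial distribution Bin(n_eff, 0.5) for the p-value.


Step 1: Discard zero differences. Original n = 14; n_eff = number of nonzero differences = 14.
Nonzero differences (with sign): +1, -3, +6, +2, -5, -7, +1, +3, +9, +3, +8, +2, -2, +8
Step 2: Count signs: positive = 10, negative = 4.
Step 3: Under H0: P(positive) = 0.5, so the number of positives S ~ Bin(14, 0.5).
Step 4: Two-sided exact p-value = sum of Bin(14,0.5) probabilities at or below the observed probability = 0.179565.
Step 5: alpha = 0.05. fail to reject H0.

n_eff = 14, pos = 10, neg = 4, p = 0.179565, fail to reject H0.


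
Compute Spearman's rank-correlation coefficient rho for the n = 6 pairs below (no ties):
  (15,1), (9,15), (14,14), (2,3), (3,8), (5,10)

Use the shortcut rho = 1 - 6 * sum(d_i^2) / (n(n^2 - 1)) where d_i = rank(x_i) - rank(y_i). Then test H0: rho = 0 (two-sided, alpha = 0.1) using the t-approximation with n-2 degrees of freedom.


Step 1: Rank x and y separately (midranks; no ties here).
rank(x): 15->6, 9->4, 14->5, 2->1, 3->2, 5->3
rank(y): 1->1, 15->6, 14->5, 3->2, 8->3, 10->4
Step 2: d_i = R_x(i) - R_y(i); compute d_i^2.
  (6-1)^2=25, (4-6)^2=4, (5-5)^2=0, (1-2)^2=1, (2-3)^2=1, (3-4)^2=1
sum(d^2) = 32.
Step 3: rho = 1 - 6*32 / (6*(6^2 - 1)) = 1 - 192/210 = 0.085714.
Step 4: Under H0, t = rho * sqrt((n-2)/(1-rho^2)) = 0.1721 ~ t(4).
Step 5: Two-sided p-value from the t-distribution with 4 df = 0.871743.
Step 6: alpha = 0.1. fail to reject H0.

rho = 0.0857, p = 0.871743, fail to reject H0 at alpha = 0.1.


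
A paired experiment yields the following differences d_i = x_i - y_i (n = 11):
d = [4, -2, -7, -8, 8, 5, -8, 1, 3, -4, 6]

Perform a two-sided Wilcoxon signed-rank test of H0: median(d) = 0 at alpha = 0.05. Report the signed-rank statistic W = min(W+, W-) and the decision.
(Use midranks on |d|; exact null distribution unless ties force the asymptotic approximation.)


Step 1: Drop any zero differences (none here) and take |d_i|.
|d| = [4, 2, 7, 8, 8, 5, 8, 1, 3, 4, 6]
Step 2: Midrank |d_i| (ties get averaged ranks).
ranks: |4|->4.5, |2|->2, |7|->8, |8|->10, |8|->10, |5|->6, |8|->10, |1|->1, |3|->3, |4|->4.5, |6|->7
Step 3: Attach original signs; sum ranks with positive sign and with negative sign.
W+ = 4.5 + 10 + 6 + 1 + 3 + 7 = 31.5
W- = 2 + 8 + 10 + 10 + 4.5 = 34.5
(Check: W+ + W- = 66 should equal n(n+1)/2 = 66.)
Step 4: Test statistic W = min(W+, W-) = 31.5.
Step 5: Ties in |d|, so use the tie-corrected normal approximation.
        E[W] = n(n+1)/4 = 11*12/4 = 33.
        Tie groups: |d|=4 (t=2), |d|=8 (t=3); sum(t^3 - t) = 30.
        Var[W] = n(n+1)(2n+1)/24 - sum(t^3-t)/48 = 3036/24 - 30/48 = 125.875.
        z = (W - E[W]) / sqrt(Var[W]) = (31.5 - 33) / 11.2194 = -0.1337.
        Two-sided p = 2*Phi(z) = 0.893642.
Step 6: alpha = 0.05. fail to reject H0.

W+ = 31.5, W- = 34.5, W = min = 31.5, p = 0.893642, fail to reject H0.
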